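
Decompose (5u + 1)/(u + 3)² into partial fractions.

(5u + 1) = P(u + 3) + Q. At u = -3: Q = 5·(-3) + 1 = -14. Coeff of u: P = 5
Result: 5/(u + 3) - 14/(u + 3)²


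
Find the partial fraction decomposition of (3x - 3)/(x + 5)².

(3x - 3) = α(x + 5) + β. At x = -5: β = 3·(-5) - 3 = -18. Coeff of x: α = 3
Result: 3/(x + 5) - 18/(x + 5)²


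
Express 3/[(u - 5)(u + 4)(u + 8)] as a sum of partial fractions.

Using cover-up method: P = 1/39, Q = -1/12, R = 3/52
Result: (1/39)/(u - 5) - (1/12)/(u + 4) + (3/52)/(u + 8)


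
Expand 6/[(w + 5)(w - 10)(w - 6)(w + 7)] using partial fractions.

Using Heaviside cover-up: (1/55)/(w + 5) + (1/170)/(w - 10) - (3/286)/(w - 6) - (3/221)/(w + 7)


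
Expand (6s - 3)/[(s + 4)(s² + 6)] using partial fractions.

At s=-4: A = (6·(-4) - 3)/((-4)² + 6) = -27/22. B = -A = 27/22, C = 6 - (-4)·A = 12/11
Result: (-27/22)/(s + 4) + ((27/22)s + 12/11)/(s² + 6)


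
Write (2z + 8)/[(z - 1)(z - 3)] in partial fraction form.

At z=1: P = (2·1 + 8)/(1 - 3) = -5. At z=3: Q = (2·3 + 8)/(3 - 1) = 7
Result: -5/(z - 1) + 7/(z - 3)


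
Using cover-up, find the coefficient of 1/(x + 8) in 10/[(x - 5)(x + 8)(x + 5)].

Cover (x + 8), set x=-8: 10/[(-8 - 5)(-8 + 5)] = 10/39


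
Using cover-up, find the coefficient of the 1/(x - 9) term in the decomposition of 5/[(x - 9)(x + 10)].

Cover (x - 9), set x=9: 5/((x + 10) at x=9) = 5/(19) = 5/19


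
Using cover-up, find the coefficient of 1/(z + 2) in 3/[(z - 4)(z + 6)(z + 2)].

Cover (z + 2), set z=-2: 3/[(-2 - 4)(-2 + 6)] = -1/8


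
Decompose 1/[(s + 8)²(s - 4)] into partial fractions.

Cover-up at s=4: C = 1/(4 + 8)² = 1/144. Cover-up at s=-8: B = 1/(-8 - 4) = -1/12. Comparing s² coeff: A = -C = -1/144
Result: (-1/144)/(s + 8) - (1/12)/(s + 8)² + (1/144)/(s - 4)


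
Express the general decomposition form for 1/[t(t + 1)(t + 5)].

Three distinct linear factors: A/t + B/(t + 1) + C/(t + 5)


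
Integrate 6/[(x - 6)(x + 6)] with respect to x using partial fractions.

Decompose: 6/[(x - 6)(x + 6)] = (1/2)/(x - 6) - (1/2)/(x + 6). Integrate each term: (1/2) ln|(x - 6)| - (1/2) ln|(x + 6)| + C


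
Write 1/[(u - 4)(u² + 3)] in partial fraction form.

Cover-up at u = 4: P = 1/(4² + 3) = 1/19. Then Q = -P = -1/19, R = -P·(0 + 4) = -4/19
Result: (1/19)/(u - 4) - ((1/19)u + 4/19)/(u² + 3)


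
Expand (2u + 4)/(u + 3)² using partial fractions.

(2u + 4) = P(u + 3) + Q. At u = -3: Q = 2·(-3) + 4 = -2. Coeff of u: P = 2
Result: 2/(u + 3) - 2/(u + 3)²


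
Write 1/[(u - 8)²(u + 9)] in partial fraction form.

Cover-up at u=-9: R = 1/(-9 - 8)² = 1/289. Cover-up at u=8: Q = 1/(8 + 9) = 1/17. Comparing u² coeff: P = -R = -1/289
Result: (-1/289)/(u - 8) + (1/17)/(u - 8)² + (1/289)/(u + 9)


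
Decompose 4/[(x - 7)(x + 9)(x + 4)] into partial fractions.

Using cover-up method: α = 1/44, β = 1/20, γ = -4/55
Result: (1/44)/(x - 7) + (1/20)/(x + 9) - (4/55)/(x + 4)


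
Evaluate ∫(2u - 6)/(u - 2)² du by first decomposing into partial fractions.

Decompose: α = 2, β = 2·2 - 6 = -2, so (2u - 6)/(u - 2)² = 2/(u - 2) - 2/(u - 2)². Integrate: ∫ α/(u - 2) du = 2 ln|(u - 2)|; ∫ β/(u - 2)² du = 2/(u - 2). Sum: 2 ln|(u - 2)| + 2/(u - 2) + C


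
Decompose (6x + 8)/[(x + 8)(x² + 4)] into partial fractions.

At x=-8: A = (6·(-8) + 8)/((-8)² + 4) = -10/17. B = -A = 10/17, C = 6 - (-8)·A = 22/17
Result: (-10/17)/(x + 8) + ((10/17)x + 22/17)/(x² + 4)


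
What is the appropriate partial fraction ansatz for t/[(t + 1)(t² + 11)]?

Linear + irreducible quadratic: P/(t + 1) + (Qt + R)/(t² + 11)


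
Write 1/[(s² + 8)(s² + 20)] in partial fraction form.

Coefficient matching gives A = C = 0, B = 1/(20-8) = 1/12, D = -B = -1/12
Result: (1/12)/(s² + 8) - (1/12)/(s² + 20)


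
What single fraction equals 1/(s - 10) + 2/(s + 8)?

Common denominator (s - 10)(s + 8). Numerator: 1(s + 8) + 2(s - 10) = (s + 8) + (2s - 20) = 3s - 12
Result: (3s - 12)/[(s - 10)(s + 8)]


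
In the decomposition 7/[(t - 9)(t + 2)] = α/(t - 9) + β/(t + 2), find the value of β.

Cover-up at t = -2: β = 7/(-2 - 9) = -7/11


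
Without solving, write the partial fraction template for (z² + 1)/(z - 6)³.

Repeated linear factor (power 3): P/(z - 6) + Q/(z - 6)² + R/(z - 6)³


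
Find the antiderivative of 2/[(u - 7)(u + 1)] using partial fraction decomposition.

Decompose: 2/[(u - 7)(u + 1)] = (1/4)/(u - 7) - (1/4)/(u + 1). Integrate each term: (1/4) ln|(u - 7)| - (1/4) ln|(u + 1)| + C


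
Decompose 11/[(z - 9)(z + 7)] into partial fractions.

11/(z - 9)(z + 7) = α/(z - 9) + β/(z + 7). α = 11/(9 + 7) = 11/16, β = 11/(-7 - 9) = -11/16
Result: (11/16)/(z - 9) - (11/16)/(z + 7)


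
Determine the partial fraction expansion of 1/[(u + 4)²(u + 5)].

Cover-up at u=-5: C = 1/(-5 + 4)² = 1. Cover-up at u=-4: B = 1/(-4 + 5) = 1. Comparing u² coeff: A = -C = -1
Result: -1/(u + 4) + 1/(u + 4)² + 1/(u + 5)


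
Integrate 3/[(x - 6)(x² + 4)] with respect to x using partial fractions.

Cover-up at x=6: α = 3/(6²+4) = 3/40. Coeff matching: β = -3/40, γ = -9/20. Decomposition: (3/40)/(x - 6) - ((3/40)x + 9/20)/(x² + 4). Integrate: linear → ln, quadratic → (1/2)ln + arctan: (3/40) ln|(x - 6)| - (3/80) ln(x² + 4) - (9/40) arctan(x/2) + C


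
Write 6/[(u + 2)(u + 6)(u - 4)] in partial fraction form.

Using cover-up method: α = -1/4, β = 3/20, γ = 1/10
Result: (-1/4)/(u + 2) + (3/20)/(u + 6) + (1/10)/(u - 4)


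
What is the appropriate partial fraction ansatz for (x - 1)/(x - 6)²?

Repeated linear factor: P/(x - 6) + Q/(x - 6)²


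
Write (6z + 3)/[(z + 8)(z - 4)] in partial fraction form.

At z=-8: A = (6·(-8) + 3)/(-8 - 4) = 15/4. At z=4: B = (6·4 + 3)/(4 + 8) = 9/4
Result: (15/4)/(z + 8) + (9/4)/(z - 4)


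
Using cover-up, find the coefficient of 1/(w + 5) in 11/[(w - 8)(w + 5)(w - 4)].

Cover (w + 5), set w=-5: 11/[(-5 - 8)(-5 - 4)] = 11/117


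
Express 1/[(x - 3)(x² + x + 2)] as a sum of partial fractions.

Cover-up at x = 3: α = 1/(3² + 1·3 + 2) = 1/14. Then β = -α = -1/14, γ = -α·(1 + 3) = -2/7
Result: (1/14)/(x - 3) - ((1/14)x + 2/7)/(x² + x + 2)


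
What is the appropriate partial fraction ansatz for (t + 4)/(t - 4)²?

Repeated linear factor: P/(t - 4) + Q/(t - 4)²


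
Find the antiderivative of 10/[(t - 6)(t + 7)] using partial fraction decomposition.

Decompose: 10/[(t - 6)(t + 7)] = (10/13)/(t - 6) - (10/13)/(t + 7). Integrate each term: (10/13) ln|(t - 6)| - (10/13) ln|(t + 7)| + C


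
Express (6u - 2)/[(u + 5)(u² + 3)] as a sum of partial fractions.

At u=-5: A = (6·(-5) - 2)/((-5)² + 3) = -8/7. B = -A = 8/7, C = 6 - (-5)·A = 2/7
Result: (-8/7)/(u + 5) + ((8/7)u + 2/7)/(u² + 3)


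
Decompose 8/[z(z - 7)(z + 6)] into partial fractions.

Using cover-up method: A = -4/21, B = 8/91, C = 4/39
Result: (-4/21)/z + (8/91)/(z - 7) + (4/39)/(z + 6)


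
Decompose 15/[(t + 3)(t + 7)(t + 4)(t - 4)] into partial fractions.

Using Heaviside cover-up: (-15/28)/(t + 3) - (5/44)/(t + 7) + (5/8)/(t + 4) + (15/616)/(t - 4)


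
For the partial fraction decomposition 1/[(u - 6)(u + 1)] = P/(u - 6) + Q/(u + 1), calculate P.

Cover-up at u = 6: P = 1/(6 + 1) = 1/7


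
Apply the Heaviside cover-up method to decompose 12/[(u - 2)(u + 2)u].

Cover (u - 2), u=2: A = 12/[(2 + 2)(2 - 0)] = 3/2. Cover (u + 2), u=-2: B = 12/[(-2 - 2)(-2 - 0)] = 3/2. Cover u, u=0: C = 12/[(0 - 2)(0 + 2)] = -3.
Result: (3/2)/(u - 2) + (3/2)/(u + 2) - 3/u


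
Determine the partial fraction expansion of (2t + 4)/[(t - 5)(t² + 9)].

At t=5: A = (2·5 + 4)/(5² + 9) = 7/17. B = -A = -7/17, C = 2 - 5·A = -1/17
Result: (7/17)/(t - 5) - ((7/17)t + 1/17)/(t² + 9)


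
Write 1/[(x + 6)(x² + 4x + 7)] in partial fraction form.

Cover-up at x = -6: A = 1/((-6)² + 4·(-6) + 7) = 1/19. Then B = -A = -1/19, C = -A·(4 - 6) = 2/19
Result: (1/19)/(x + 6) - ((1/19)x - 2/19)/(x² + 4x + 7)


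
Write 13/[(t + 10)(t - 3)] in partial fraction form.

13/(t + 10)(t - 3) = α/(t + 10) + β/(t - 3). α = 13/(-10 - 3) = -1, β = 13/(3 + 10) = 1
Result: -1/(t + 10) + 1/(t - 3)


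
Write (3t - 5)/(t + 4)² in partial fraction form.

(3t - 5) = A(t + 4) + B. At t = -4: B = 3·(-4) - 5 = -17. Coeff of t: A = 3
Result: 3/(t + 4) - 17/(t + 4)²


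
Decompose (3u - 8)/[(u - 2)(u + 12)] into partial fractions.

At u=2: α = (3·2 - 8)/(2 + 12) = -1/7. At u=-12: β = (3·(-12) - 8)/(-12 - 2) = 22/7
Result: (-1/7)/(u - 2) + (22/7)/(u + 12)


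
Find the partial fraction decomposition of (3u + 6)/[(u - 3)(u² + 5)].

At u=3: α = (3·3 + 6)/(3² + 5) = 15/14. β = -α = -15/14, γ = 3 - 3·α = -3/14
Result: (15/14)/(u - 3) - ((15/14)u + 3/14)/(u² + 5)


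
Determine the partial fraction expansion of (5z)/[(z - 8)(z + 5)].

At z=8: A = (5·8 + 0)/(8 + 5) = 40/13. At z=-5: B = (5·(-5) + 0)/(-5 - 8) = 25/13
Result: (40/13)/(z - 8) + (25/13)/(z + 5)


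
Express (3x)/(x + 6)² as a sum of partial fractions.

(3x) = P(x + 6) + Q. At x = -6: Q = 3·(-6) + 0 = -18. Coeff of x: P = 3
Result: 3/(x + 6) - 18/(x + 6)²


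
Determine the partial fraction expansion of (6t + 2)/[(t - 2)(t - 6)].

At t=2: A = (6·2 + 2)/(2 - 6) = -7/2. At t=6: B = (6·6 + 2)/(6 - 2) = 19/2
Result: (-7/2)/(t - 2) + (19/2)/(t - 6)


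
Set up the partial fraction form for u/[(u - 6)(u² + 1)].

Linear + irreducible quadratic: P/(u - 6) + (Qu + R)/(u² + 1)


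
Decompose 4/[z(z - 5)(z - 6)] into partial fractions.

Using cover-up method: α = 2/15, β = -4/5, γ = 2/3
Result: (2/15)/z - (4/5)/(z - 5) + (2/3)/(z - 6)


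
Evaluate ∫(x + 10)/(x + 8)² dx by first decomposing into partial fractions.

Decompose: P = 1, Q = 1·(-8) + 10 = 2, so (x + 10)/(x + 8)² = 1/(x + 8) + 2/(x + 8)². Integrate: ∫ P/(x + 8) dx = ln|(x + 8)|; ∫ Q/(x + 8)² dx = -2/(x + 8). Sum: ln|(x + 8)| - 2/(x + 8) + C


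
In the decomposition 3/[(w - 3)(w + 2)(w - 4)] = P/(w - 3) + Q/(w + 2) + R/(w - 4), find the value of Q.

Cover-up at w = -2: Q = 3/[(-2 - 3)(-2 - 4)] = 3/[(-5)(-6)] = 3/30 = 1/10


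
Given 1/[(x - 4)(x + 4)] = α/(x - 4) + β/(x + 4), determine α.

Cover-up at x = 4: α = 1/(4 + 4) = 1/8


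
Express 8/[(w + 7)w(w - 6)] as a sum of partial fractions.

Using cover-up method: α = 8/91, β = -4/21, γ = 4/39
Result: (8/91)/(w + 7) - (4/21)/w + (4/39)/(w - 6)


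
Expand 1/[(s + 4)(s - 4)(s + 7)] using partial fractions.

Using cover-up method: A = -1/24, B = 1/88, C = 1/33
Result: (-1/24)/(s + 4) + (1/88)/(s - 4) + (1/33)/(s + 7)


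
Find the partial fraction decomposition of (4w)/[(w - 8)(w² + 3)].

At w=8: P = (4·8 + 0)/(8² + 3) = 32/67. Q = -P = -32/67, R = 4 - 8·P = 12/67
Result: (32/67)/(w - 8) - ((32/67)w - 12/67)/(w² + 3)


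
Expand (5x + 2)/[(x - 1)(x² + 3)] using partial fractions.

At x=1: α = (5·1 + 2)/(1² + 3) = 7/4. β = -α = -7/4, γ = 5 - 1·α = 13/4
Result: (7/4)/(x - 1) - ((7/4)x - 13/4)/(x² + 3)


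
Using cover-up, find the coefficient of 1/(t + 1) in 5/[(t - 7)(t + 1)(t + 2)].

Cover (t + 1), set t=-1: 5/[(-1 - 7)(-1 + 2)] = -5/8


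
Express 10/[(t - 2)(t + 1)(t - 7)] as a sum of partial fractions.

Using cover-up method: A = -2/3, B = 5/12, C = 1/4
Result: (-2/3)/(t - 2) + (5/12)/(t + 1) + (1/4)/(t - 7)


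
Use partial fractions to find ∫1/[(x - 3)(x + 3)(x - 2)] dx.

Cover-up: P = 1/6, Q = 1/30, R = -1/5. Decomposition: (1/6)/(x - 3) + (1/30)/(x + 3) - (1/5)/(x - 2). Integrate each term: (1/6) ln|(x - 3)| + (1/30) ln|(x + 3)| - (1/5) ln|(x - 2)| + C


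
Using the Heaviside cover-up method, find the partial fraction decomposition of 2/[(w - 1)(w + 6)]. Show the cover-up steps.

Cover (w - 1): set w=1, get P = 2/(1 + 6) = 2/7. Cover (w + 6): set w=-6, get Q = 2/(-6 - 1) = -2/7.
Result: (2/7)/(w - 1) - (2/7)/(w + 6)


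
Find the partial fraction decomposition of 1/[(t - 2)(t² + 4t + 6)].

Cover-up at t = 2: P = 1/(2² + 4·2 + 6) = 1/18. Then Q = -P = -1/18, R = -P·(4 + 2) = -1/3
Result: (1/18)/(t - 2) - ((1/18)t + 1/3)/(t² + 4t + 6)


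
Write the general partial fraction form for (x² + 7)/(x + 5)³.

Repeated linear factor (power 3): α/(x + 5) + β/(x + 5)² + γ/(x + 5)³


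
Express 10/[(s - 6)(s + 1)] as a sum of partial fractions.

10/(s - 6)(s + 1) = α/(s - 6) + β/(s + 1). α = 10/(6 + 1) = 10/7, β = 10/(-1 - 6) = -10/7
Result: (10/7)/(s - 6) - (10/7)/(s + 1)


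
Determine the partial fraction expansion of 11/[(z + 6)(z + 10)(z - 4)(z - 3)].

Using Heaviside cover-up: (11/360)/(z + 6) - (11/728)/(z + 10) + (11/140)/(z - 4) - (11/117)/(z - 3)


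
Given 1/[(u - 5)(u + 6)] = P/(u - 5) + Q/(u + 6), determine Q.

Cover-up at u = -6: Q = 1/(-6 - 5) = -1/11


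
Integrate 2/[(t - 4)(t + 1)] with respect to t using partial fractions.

Decompose: 2/[(t - 4)(t + 1)] = (2/5)/(t - 4) - (2/5)/(t + 1). Integrate each term: (2/5) ln|(t - 4)| - (2/5) ln|(t + 1)| + C


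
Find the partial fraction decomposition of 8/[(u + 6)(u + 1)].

8/(u + 6)(u + 1) = α/(u + 6) + β/(u + 1). α = 8/(-6 + 1) = -8/5, β = 8/(-1 + 6) = 8/5
Result: (-8/5)/(u + 6) + (8/5)/(u + 1)


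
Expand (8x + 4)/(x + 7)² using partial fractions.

(8x + 4) = A(x + 7) + B. At x = -7: B = 8·(-7) + 4 = -52. Coeff of x: A = 8
Result: 8/(x + 7) - 52/(x + 7)²


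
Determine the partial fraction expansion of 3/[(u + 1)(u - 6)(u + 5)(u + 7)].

Using Heaviside cover-up: (-1/56)/(u + 1) + (3/1001)/(u - 6) + (3/88)/(u + 5) - (1/52)/(u + 7)


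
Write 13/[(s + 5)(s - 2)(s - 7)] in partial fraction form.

Using cover-up method: A = 13/84, B = -13/35, C = 13/60
Result: (13/84)/(s + 5) - (13/35)/(s - 2) + (13/60)/(s - 7)


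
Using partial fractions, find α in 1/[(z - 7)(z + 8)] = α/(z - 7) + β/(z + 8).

Cover-up at z = 7: α = 1/(7 + 8) = 1/15


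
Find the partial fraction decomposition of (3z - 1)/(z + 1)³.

(3z - 1) = A(z + 1)² + B(z + 1) + C. At z = -1: C = 3·(-1) - 1 = -4. Coefficients: A = 0, B = 3
Result: 3/(z + 1)² - 4/(z + 1)³


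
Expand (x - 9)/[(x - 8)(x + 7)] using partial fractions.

At x=8: α = (1·8 - 9)/(8 + 7) = -1/15. At x=-7: β = (1·(-7) - 9)/(-7 - 8) = 16/15
Result: (-1/15)/(x - 8) + (16/15)/(x + 7)


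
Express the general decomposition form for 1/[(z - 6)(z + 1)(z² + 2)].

Two linear + quadratic: P/(z - 6) + Q/(z + 1) + (Rz + S)/(z² + 2)


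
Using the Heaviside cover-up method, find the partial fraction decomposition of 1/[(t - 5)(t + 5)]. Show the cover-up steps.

Cover (t - 5): set t=5, get α = 1/(5 + 5) = 1/10. Cover (t + 5): set t=-5, get β = 1/(-5 - 5) = -1/10.
Result: (1/10)/(t - 5) - (1/10)/(t + 5)


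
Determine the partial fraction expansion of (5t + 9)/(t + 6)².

(5t + 9) = α(t + 6) + β. At t = -6: β = 5·(-6) + 9 = -21. Coeff of t: α = 5
Result: 5/(t + 6) - 21/(t + 6)²


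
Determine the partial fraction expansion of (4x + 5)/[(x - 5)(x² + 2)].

At x=5: P = (4·5 + 5)/(5² + 2) = 25/27. Q = -P = -25/27, R = 4 - 5·P = -17/27
Result: (25/27)/(x - 5) - ((25/27)x + 17/27)/(x² + 2)


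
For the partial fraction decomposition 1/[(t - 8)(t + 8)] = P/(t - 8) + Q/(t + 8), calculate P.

Cover-up at t = 8: P = 1/(8 + 8) = 1/16


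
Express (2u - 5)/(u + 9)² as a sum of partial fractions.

(2u - 5) = A(u + 9) + B. At u = -9: B = 2·(-9) - 5 = -23. Coeff of u: A = 2
Result: 2/(u + 9) - 23/(u + 9)²


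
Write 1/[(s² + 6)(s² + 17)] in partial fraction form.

Coefficient matching gives A = C = 0, B = 1/(17-6) = 1/11, D = -B = -1/11
Result: (1/11)/(s² + 6) - (1/11)/(s² + 17)


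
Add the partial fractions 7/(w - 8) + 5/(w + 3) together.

Common denominator (w - 8)(w + 3). Numerator: 7(w + 3) + 5(w - 8) = (7w + 21) + (5w - 40) = 12w - 19
Result: (12w - 19)/[(w - 8)(w + 3)]


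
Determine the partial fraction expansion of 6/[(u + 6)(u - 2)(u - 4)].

Using cover-up method: α = 3/40, β = -3/8, γ = 3/10
Result: (3/40)/(u + 6) - (3/8)/(u - 2) + (3/10)/(u - 4)


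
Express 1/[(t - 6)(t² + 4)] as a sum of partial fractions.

Cover-up at t = 6: α = 1/(6² + 4) = 1/40. Then β = -α = -1/40, γ = -α·(0 + 6) = -3/20
Result: (1/40)/(t - 6) - ((1/40)t + 3/20)/(t² + 4)


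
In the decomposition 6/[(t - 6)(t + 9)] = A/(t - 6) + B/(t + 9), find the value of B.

Cover-up at t = -9: B = 6/(-9 - 6) = -6/15 = -2/5


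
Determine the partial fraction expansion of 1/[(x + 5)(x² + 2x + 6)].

Cover-up at x = -5: P = 1/((-5)² + 2·(-5) + 6) = 1/21. Then Q = -P = -1/21, R = -P·(2 - 5) = 1/7
Result: (1/21)/(x + 5) - ((1/21)x - 1/7)/(x² + 2x + 6)


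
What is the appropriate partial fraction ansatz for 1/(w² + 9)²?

Repeated quadratic factor: (Aw + B)/(w² + 9) + (Cw + D)/(w² + 9)²


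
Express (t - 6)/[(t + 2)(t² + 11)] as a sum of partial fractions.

At t=-2: A = (1·(-2) - 6)/((-2)² + 11) = -8/15. B = -A = 8/15, C = 1 - (-2)·A = -1/15
Result: (-8/15)/(t + 2) + ((8/15)t - 1/15)/(t² + 11)


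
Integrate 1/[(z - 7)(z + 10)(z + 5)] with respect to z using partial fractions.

Cover-up: A = 1/204, B = 1/85, C = -1/60. Decomposition: (1/204)/(z - 7) + (1/85)/(z + 10) - (1/60)/(z + 5). Integrate each term: (1/204) ln|(z - 7)| + (1/85) ln|(z + 10)| - (1/60) ln|(z + 5)| + C


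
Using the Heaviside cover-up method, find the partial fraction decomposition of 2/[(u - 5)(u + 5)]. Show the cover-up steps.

Cover (u - 5): set u=5, get A = 2/(5 + 5) = 1/5. Cover (u + 5): set u=-5, get B = 2/(-5 - 5) = -1/5.
Result: (1/5)/(u - 5) - (1/5)/(u + 5)


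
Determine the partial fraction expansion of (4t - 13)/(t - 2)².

(4t - 13) = P(t - 2) + Q. At t = 2: Q = 4·2 - 13 = -5. Coeff of t: P = 4
Result: 4/(t - 2) - 5/(t - 2)²


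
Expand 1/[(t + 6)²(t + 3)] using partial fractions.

Cover-up at t=-3: γ = 1/(-3 + 6)² = 1/9. Cover-up at t=-6: β = 1/(-6 + 3) = -1/3. Comparing t² coeff: α = -γ = -1/9
Result: (-1/9)/(t + 6) - (1/3)/(t + 6)² + (1/9)/(t + 3)


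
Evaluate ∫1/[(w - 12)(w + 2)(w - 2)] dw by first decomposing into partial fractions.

Cover-up: α = 1/140, β = 1/56, γ = -1/40. Decomposition: (1/140)/(w - 12) + (1/56)/(w + 2) - (1/40)/(w - 2). Integrate each term: (1/140) ln|(w - 12)| + (1/56) ln|(w + 2)| - (1/40) ln|(w - 2)| + C


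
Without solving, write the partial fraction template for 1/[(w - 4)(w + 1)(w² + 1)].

Two linear + quadratic: A/(w - 4) + B/(w + 1) + (Cw + D)/(w² + 1)


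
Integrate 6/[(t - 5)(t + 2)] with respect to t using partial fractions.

Decompose: 6/[(t - 5)(t + 2)] = (6/7)/(t - 5) - (6/7)/(t + 2). Integrate each term: (6/7) ln|(t - 5)| - (6/7) ln|(t + 2)| + C


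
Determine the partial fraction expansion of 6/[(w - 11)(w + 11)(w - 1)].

Using cover-up method: A = 3/110, B = 1/44, C = -1/20
Result: (3/110)/(w - 11) + (1/44)/(w + 11) - (1/20)/(w - 1)


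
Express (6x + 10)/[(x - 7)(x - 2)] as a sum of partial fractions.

At x=7: α = (6·7 + 10)/(7 - 2) = 52/5. At x=2: β = (6·2 + 10)/(2 - 7) = -22/5
Result: (52/5)/(x - 7) - (22/5)/(x - 2)


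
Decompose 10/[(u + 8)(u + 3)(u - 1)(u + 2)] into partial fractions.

Using Heaviside cover-up: (-1/27)/(u + 8) + (1/2)/(u + 3) + (5/54)/(u - 1) - (5/9)/(u + 2)


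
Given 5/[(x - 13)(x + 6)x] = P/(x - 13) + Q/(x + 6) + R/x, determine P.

Cover-up at x = 13: P = 5/[(13 + 6)(13 - 0)] = 5/[(19)(13)] = 5/247


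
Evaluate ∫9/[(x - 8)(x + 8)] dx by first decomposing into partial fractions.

Decompose: 9/[(x - 8)(x + 8)] = (9/16)/(x - 8) - (9/16)/(x + 8). Integrate each term: (9/16) ln|(x - 8)| - (9/16) ln|(x + 8)| + C


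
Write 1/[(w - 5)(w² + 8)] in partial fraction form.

Cover-up at w = 5: α = 1/(5² + 8) = 1/33. Then β = -α = -1/33, γ = -α·(0 + 5) = -5/33
Result: (1/33)/(w - 5) - ((1/33)w + 5/33)/(w² + 8)


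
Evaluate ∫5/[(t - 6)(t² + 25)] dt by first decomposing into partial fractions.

Cover-up at t=6: A = 5/(6²+25) = 5/61. Coeff matching: B = -5/61, C = -30/61. Decomposition: (5/61)/(t - 6) - ((5/61)t + 30/61)/(t² + 25). Integrate: linear → ln, quadratic → (1/2)ln + arctan: (5/61) ln|(t - 6)| - (5/122) ln(t² + 25) - (6/61) arctan(t/5) + C


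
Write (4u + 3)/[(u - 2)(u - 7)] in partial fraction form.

At u=2: α = (4·2 + 3)/(2 - 7) = -11/5. At u=7: β = (4·7 + 3)/(7 - 2) = 31/5
Result: (-11/5)/(u - 2) + (31/5)/(u - 7)


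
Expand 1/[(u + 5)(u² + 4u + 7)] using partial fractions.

Cover-up at u = -5: α = 1/((-5)² + 4·(-5) + 7) = 1/12. Then β = -α = -1/12, γ = -α·(4 - 5) = 1/12
Result: (1/12)/(u + 5) - ((1/12)u - 1/12)/(u² + 4u + 7)


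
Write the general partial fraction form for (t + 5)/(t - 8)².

Repeated linear factor: P/(t - 8) + Q/(t - 8)²


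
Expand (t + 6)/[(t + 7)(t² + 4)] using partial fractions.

At t=-7: P = (1·(-7) + 6)/((-7)² + 4) = -1/53. Q = -P = 1/53, R = 1 - (-7)·P = 46/53
Result: (-1/53)/(t + 7) + ((1/53)t + 46/53)/(t² + 4)


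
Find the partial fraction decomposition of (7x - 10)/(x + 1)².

(7x - 10) = α(x + 1) + β. At x = -1: β = 7·(-1) - 10 = -17. Coeff of x: α = 7
Result: 7/(x + 1) - 17/(x + 1)²


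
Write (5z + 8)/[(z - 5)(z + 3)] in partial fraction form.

At z=5: α = (5·5 + 8)/(5 + 3) = 33/8. At z=-3: β = (5·(-3) + 8)/(-3 - 5) = 7/8
Result: (33/8)/(z - 5) + (7/8)/(z + 3)


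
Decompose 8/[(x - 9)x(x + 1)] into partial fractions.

Using cover-up method: A = 4/45, B = -8/9, C = 4/5
Result: (4/45)/(x - 9) - (8/9)/x + (4/5)/(x + 1)


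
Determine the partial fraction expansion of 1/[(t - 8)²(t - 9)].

Cover-up at t=9: C = 1/(9 - 8)² = 1. Cover-up at t=8: B = 1/(8 - 9) = -1. Comparing t² coeff: A = -C = -1
Result: -1/(t - 8) - 1/(t - 8)² + 1/(t - 9)


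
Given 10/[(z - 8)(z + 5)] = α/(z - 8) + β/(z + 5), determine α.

Cover-up at z = 8: α = 10/(8 + 5) = 10/13


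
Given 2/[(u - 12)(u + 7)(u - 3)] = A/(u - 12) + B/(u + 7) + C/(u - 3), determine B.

Cover-up at u = -7: B = 2/[(-7 - 12)(-7 - 3)] = 2/[(-19)(-10)] = 2/190 = 1/95


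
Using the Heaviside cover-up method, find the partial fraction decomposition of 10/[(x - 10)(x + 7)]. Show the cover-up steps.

Cover (x - 10): set x=10, get A = 10/(10 + 7) = 10/17. Cover (x + 7): set x=-7, get B = 10/(-7 - 10) = -10/17.
Result: (10/17)/(x - 10) - (10/17)/(x + 7)


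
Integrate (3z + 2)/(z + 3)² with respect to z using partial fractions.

Decompose: α = 3, β = 3·(-3) + 2 = -7, so (3z + 2)/(z + 3)² = 3/(z + 3) - 7/(z + 3)². Integrate: ∫ α/(z + 3) dz = 3 ln|(z + 3)|; ∫ β/(z + 3)² dz = 7/(z + 3). Sum: 3 ln|(z + 3)| + 7/(z + 3) + C


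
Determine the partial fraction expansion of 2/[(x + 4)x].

2/(x + 4)x = P/(x + 4) + Q/x. P = 2/(-4 - 0) = -1/2, Q = 2/(0 + 4) = 1/2
Result: (-1/2)/(x + 4) + (1/2)/x


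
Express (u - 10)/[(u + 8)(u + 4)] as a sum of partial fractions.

At u=-8: P = (1·(-8) - 10)/(-8 + 4) = 9/2. At u=-4: Q = (1·(-4) - 10)/(-4 + 8) = -7/2
Result: (9/2)/(u + 8) - (7/2)/(u + 4)


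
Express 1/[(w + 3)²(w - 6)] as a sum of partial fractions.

Cover-up at w=6: R = 1/(6 + 3)² = 1/81. Cover-up at w=-3: Q = 1/(-3 - 6) = -1/9. Comparing w² coeff: P = -R = -1/81
Result: (-1/81)/(w + 3) - (1/9)/(w + 3)² + (1/81)/(w - 6)


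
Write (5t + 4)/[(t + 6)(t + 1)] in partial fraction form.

At t=-6: α = (5·(-6) + 4)/(-6 + 1) = 26/5. At t=-1: β = (5·(-1) + 4)/(-1 + 6) = -1/5
Result: (26/5)/(t + 6) - (1/5)/(t + 1)


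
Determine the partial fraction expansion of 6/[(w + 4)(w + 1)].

6/(w + 4)(w + 1) = P/(w + 4) + Q/(w + 1). P = 6/(-4 + 1) = -2, Q = 6/(-1 + 4) = 2
Result: -2/(w + 4) + 2/(w + 1)


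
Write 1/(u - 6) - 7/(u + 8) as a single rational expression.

Common denominator (u - 6)(u + 8). Numerator: 1(u + 8) - 7(u - 6) = (u + 8) - (7u - 42) = -6u + 50
Result: (-6u + 50)/[(u - 6)(u + 8)]


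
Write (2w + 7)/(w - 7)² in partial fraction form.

(2w + 7) = A(w - 7) + B. At w = 7: B = 2·7 + 7 = 21. Coeff of w: A = 2
Result: 2/(w - 7) + 21/(w - 7)²


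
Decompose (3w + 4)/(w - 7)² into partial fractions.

(3w + 4) = α(w - 7) + β. At w = 7: β = 3·7 + 4 = 25. Coeff of w: α = 3
Result: 3/(w - 7) + 25/(w - 7)²


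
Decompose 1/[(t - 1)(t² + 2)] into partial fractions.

Cover-up at t = 1: P = 1/(1² + 2) = 1/3. Then Q = -P = -1/3, R = -P·(0 + 1) = -1/3
Result: (1/3)/(t - 1) - ((1/3)t + 1/3)/(t² + 2)


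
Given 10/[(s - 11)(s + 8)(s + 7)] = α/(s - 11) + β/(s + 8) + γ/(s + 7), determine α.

Cover-up at s = 11: α = 10/[(11 + 8)(11 + 7)] = 10/[(19)(18)] = 10/342 = 5/171


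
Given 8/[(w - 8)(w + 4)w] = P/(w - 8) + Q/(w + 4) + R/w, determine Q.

Cover-up at w = -4: Q = 8/[(-4 - 8)(-4 - 0)] = 8/[(-12)(-4)] = 8/48 = 1/6


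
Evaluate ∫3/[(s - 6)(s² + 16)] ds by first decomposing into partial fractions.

Cover-up at s=6: α = 3/(6²+16) = 3/52. Coeff matching: β = -3/52, γ = -9/26. Decomposition: (3/52)/(s - 6) - ((3/52)s + 9/26)/(s² + 16). Integrate: linear → ln, quadratic → (1/2)ln + arctan: (3/52) ln|(s - 6)| - (3/104) ln(s² + 16) - (9/104) arctan(s/4) + C


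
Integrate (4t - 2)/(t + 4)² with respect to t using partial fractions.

Decompose: P = 4, Q = 4·(-4) - 2 = -18, so (4t - 2)/(t + 4)² = 4/(t + 4) - 18/(t + 4)². Integrate: ∫ P/(t + 4) dt = 4 ln|(t + 4)|; ∫ Q/(t + 4)² dt = 18/(t + 4). Sum: 4 ln|(t + 4)| + 18/(t + 4) + C


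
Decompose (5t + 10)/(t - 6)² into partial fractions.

(5t + 10) = P(t - 6) + Q. At t = 6: Q = 5·6 + 10 = 40. Coeff of t: P = 5
Result: 5/(t - 6) + 40/(t - 6)²


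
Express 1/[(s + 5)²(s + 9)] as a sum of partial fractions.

Cover-up at s=-9: C = 1/(-9 + 5)² = 1/16. Cover-up at s=-5: B = 1/(-5 + 9) = 1/4. Comparing s² coeff: A = -C = -1/16
Result: (-1/16)/(s + 5) + (1/4)/(s + 5)² + (1/16)/(s + 9)


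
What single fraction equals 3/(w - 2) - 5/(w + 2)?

Common denominator (w - 2)(w + 2). Numerator: 3(w + 2) - 5(w - 2) = (3w + 6) - (5w - 10) = -2w + 16
Result: (-2w + 16)/[(w - 2)(w + 2)]


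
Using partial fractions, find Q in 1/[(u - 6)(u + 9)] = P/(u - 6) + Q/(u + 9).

Cover-up at u = -9: Q = 1/(-9 - 6) = -1/15


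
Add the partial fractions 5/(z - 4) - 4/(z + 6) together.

Common denominator (z - 4)(z + 6). Numerator: 5(z + 6) - 4(z - 4) = (5z + 30) - (4z - 16) = z + 46
Result: (z + 46)/[(z - 4)(z + 6)]


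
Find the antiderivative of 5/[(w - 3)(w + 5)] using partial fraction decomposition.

Decompose: 5/[(w - 3)(w + 5)] = (5/8)/(w - 3) - (5/8)/(w + 5). Integrate each term: (5/8) ln|(w - 3)| - (5/8) ln|(w + 5)| + C


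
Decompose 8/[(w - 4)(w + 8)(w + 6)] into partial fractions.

Using cover-up method: P = 1/15, Q = 1/3, R = -2/5
Result: (1/15)/(w - 4) + (1/3)/(w + 8) - (2/5)/(w + 6)


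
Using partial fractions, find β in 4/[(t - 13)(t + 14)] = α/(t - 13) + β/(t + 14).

Cover-up at t = -14: β = 4/(-14 - 13) = -4/27


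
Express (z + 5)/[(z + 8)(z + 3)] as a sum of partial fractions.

At z=-8: P = (1·(-8) + 5)/(-8 + 3) = 3/5. At z=-3: Q = (1·(-3) + 5)/(-3 + 8) = 2/5
Result: (3/5)/(z + 8) + (2/5)/(z + 3)


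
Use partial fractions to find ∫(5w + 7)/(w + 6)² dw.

Decompose: α = 5, β = 5·(-6) + 7 = -23, so (5w + 7)/(w + 6)² = 5/(w + 6) - 23/(w + 6)². Integrate: ∫ α/(w + 6) dw = 5 ln|(w + 6)|; ∫ β/(w + 6)² dw = 23/(w + 6). Sum: 5 ln|(w + 6)| + 23/(w + 6) + C


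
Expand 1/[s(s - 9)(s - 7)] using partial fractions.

Using cover-up method: α = 1/63, β = 1/18, γ = -1/14
Result: (1/63)/s + (1/18)/(s - 9) - (1/14)/(s - 7)


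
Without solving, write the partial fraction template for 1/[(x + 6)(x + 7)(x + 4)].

Three distinct linear factors: α/(x + 6) + β/(x + 7) + γ/(x + 4)


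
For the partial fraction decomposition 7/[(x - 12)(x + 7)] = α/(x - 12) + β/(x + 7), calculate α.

Cover-up at x = 12: α = 7/(12 + 7) = 7/19


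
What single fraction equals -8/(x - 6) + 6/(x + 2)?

Common denominator (x - 6)(x + 2). Numerator: -8(x + 2) + 6(x - 6) = (-8x - 16) + (6x - 36) = -2x - 52
Result: (-2x - 52)/[(x - 6)(x + 2)]


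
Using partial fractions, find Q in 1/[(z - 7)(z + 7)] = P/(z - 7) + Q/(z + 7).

Cover-up at z = -7: Q = 1/(-7 - 7) = -1/14


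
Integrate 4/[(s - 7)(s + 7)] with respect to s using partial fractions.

Decompose: 4/[(s - 7)(s + 7)] = (2/7)/(s - 7) - (2/7)/(s + 7). Integrate each term: (2/7) ln|(s - 7)| - (2/7) ln|(s + 7)| + C


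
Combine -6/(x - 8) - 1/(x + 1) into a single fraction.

Common denominator (x - 8)(x + 1). Numerator: -6(x + 1) - 1(x - 8) = (-6x - 6) - (x - 8) = -7x + 2
Result: (-7x + 2)/[(x - 8)(x + 1)]


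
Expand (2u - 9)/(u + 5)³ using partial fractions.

(2u - 9) = P(u + 5)² + Q(u + 5) + R. At u = -5: R = 2·(-5) - 9 = -19. Coefficients: P = 0, Q = 2
Result: 2/(u + 5)² - 19/(u + 5)³


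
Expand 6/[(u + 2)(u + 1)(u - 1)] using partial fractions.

Using cover-up method: α = 2, β = -3, γ = 1
Result: 2/(u + 2) - 3/(u + 1) + 1/(u - 1)


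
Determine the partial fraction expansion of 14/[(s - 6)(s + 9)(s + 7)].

Using cover-up method: P = 14/195, Q = 7/15, R = -7/13
Result: (14/195)/(s - 6) + (7/15)/(s + 9) - (7/13)/(s + 7)


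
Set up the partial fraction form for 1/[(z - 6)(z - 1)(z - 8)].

Three distinct linear factors: α/(z - 6) + β/(z - 1) + γ/(z - 8)


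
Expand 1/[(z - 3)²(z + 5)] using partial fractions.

Cover-up at z=-5: γ = 1/(-5 - 3)² = 1/64. Cover-up at z=3: β = 1/(3 + 5) = 1/8. Comparing z² coeff: α = -γ = -1/64
Result: (-1/64)/(z - 3) + (1/8)/(z - 3)² + (1/64)/(z + 5)


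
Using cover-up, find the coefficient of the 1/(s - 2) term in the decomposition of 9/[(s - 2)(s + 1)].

Cover (s - 2), set s=2: 9/((s + 1) at s=2) = 9/(3) = 3


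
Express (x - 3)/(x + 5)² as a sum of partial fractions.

(x - 3) = A(x + 5) + B. At x = -5: B = 1·(-5) - 3 = -8. Coeff of x: A = 1
Result: 1/(x + 5) - 8/(x + 5)²


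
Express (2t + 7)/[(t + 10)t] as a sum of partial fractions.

At t=-10: P = (2·(-10) + 7)/(-10 - 0) = 13/10. At t=0: Q = (2·0 + 7)/(0 + 10) = 7/10
Result: (13/10)/(t + 10) + (7/10)/t


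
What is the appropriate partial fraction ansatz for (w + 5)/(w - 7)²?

Repeated linear factor: P/(w - 7) + Q/(w - 7)²


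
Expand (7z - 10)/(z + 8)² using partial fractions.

(7z - 10) = α(z + 8) + β. At z = -8: β = 7·(-8) - 10 = -66. Coeff of z: α = 7
Result: 7/(z + 8) - 66/(z + 8)²


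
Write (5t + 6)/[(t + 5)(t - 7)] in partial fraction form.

At t=-5: A = (5·(-5) + 6)/(-5 - 7) = 19/12. At t=7: B = (5·7 + 6)/(7 + 5) = 41/12
Result: (19/12)/(t + 5) + (41/12)/(t - 7)


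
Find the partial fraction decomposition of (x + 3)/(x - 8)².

(x + 3) = A(x - 8) + B. At x = 8: B = 1·8 + 3 = 11. Coeff of x: A = 1
Result: 1/(x - 8) + 11/(x - 8)²


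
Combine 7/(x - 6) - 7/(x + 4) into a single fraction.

Common denominator (x - 6)(x + 4). Numerator: 7(x + 4) - 7(x - 6) = (7x + 28) - (7x - 42) = 70
Result: (70)/[(x - 6)(x + 4)]


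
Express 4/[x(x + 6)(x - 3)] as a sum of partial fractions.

Using cover-up method: α = -2/9, β = 2/27, γ = 4/27
Result: (-2/9)/x + (2/27)/(x + 6) + (4/27)/(x - 3)


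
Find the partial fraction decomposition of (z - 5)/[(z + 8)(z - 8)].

At z=-8: A = (1·(-8) - 5)/(-8 - 8) = 13/16. At z=8: B = (1·8 - 5)/(8 + 8) = 3/16
Result: (13/16)/(z + 8) + (3/16)/(z - 8)


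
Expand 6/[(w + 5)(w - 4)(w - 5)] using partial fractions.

Using cover-up method: α = 1/15, β = -2/3, γ = 3/5
Result: (1/15)/(w + 5) - (2/3)/(w - 4) + (3/5)/(w - 5)


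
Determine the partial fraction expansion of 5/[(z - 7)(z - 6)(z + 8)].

Using cover-up method: A = 1/3, B = -5/14, C = 1/42
Result: (1/3)/(z - 7) - (5/14)/(z - 6) + (1/42)/(z + 8)


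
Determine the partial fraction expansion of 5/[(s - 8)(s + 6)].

5/(s - 8)(s + 6) = P/(s - 8) + Q/(s + 6). P = 5/(8 + 6) = 5/14, Q = 5/(-6 - 8) = -5/14
Result: (5/14)/(s - 8) - (5/14)/(s + 6)


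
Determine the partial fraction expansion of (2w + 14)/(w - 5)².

(2w + 14) = A(w - 5) + B. At w = 5: B = 2·5 + 14 = 24. Coeff of w: A = 2
Result: 2/(w - 5) + 24/(w - 5)²


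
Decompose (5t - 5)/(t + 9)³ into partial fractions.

(5t - 5) = α(t + 9)² + β(t + 9) + γ. At t = -9: γ = 5·(-9) - 5 = -50. Coefficients: α = 0, β = 5
Result: 5/(t + 9)² - 50/(t + 9)³


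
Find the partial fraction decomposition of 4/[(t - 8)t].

4/(t - 8)t = α/(t - 8) + β/t. α = 4/(8 - 0) = 1/2, β = 4/(0 - 8) = -1/2
Result: (1/2)/(t - 8) - (1/2)/t


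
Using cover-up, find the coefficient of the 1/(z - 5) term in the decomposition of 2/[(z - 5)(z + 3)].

Cover (z - 5), set z=5: 2/((z + 3) at z=5) = 2/(8) = 1/4


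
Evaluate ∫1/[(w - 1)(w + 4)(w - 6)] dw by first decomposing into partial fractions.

Cover-up: A = -1/25, B = 1/50, C = 1/50. Decomposition: (-1/25)/(w - 1) + (1/50)/(w + 4) + (1/50)/(w - 6). Integrate each term: (-1/25) ln|(w - 1)| + (1/50) ln|(w + 4)| + (1/50) ln|(w - 6)| + C


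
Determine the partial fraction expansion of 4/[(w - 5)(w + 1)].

4/(w - 5)(w + 1) = α/(w - 5) + β/(w + 1). α = 4/(5 + 1) = 2/3, β = 4/(-1 - 5) = -2/3
Result: (2/3)/(w - 5) - (2/3)/(w + 1)


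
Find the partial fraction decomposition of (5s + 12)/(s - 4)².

(5s + 12) = A(s - 4) + B. At s = 4: B = 5·4 + 12 = 32. Coeff of s: A = 5
Result: 5/(s - 4) + 32/(s - 4)²


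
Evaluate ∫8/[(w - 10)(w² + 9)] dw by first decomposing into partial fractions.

Cover-up at w=10: P = 8/(10²+9) = 8/109. Coeff matching: Q = -8/109, R = -80/109. Decomposition: (8/109)/(w - 10) - ((8/109)w + 80/109)/(w² + 9). Integrate: linear → ln, quadratic → (1/2)ln + arctan: (8/109) ln|(w - 10)| - (4/109) ln(w² + 9) - (80/327) arctan(w/3) + C


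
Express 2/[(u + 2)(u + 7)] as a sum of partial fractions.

2/(u + 2)(u + 7) = P/(u + 2) + Q/(u + 7). P = 2/(-2 + 7) = 2/5, Q = 2/(-7 + 2) = -2/5
Result: (2/5)/(u + 2) - (2/5)/(u + 7)


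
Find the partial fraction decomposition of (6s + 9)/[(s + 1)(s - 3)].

At s=-1: P = (6·(-1) + 9)/(-1 - 3) = -3/4. At s=3: Q = (6·3 + 9)/(3 + 1) = 27/4
Result: (-3/4)/(s + 1) + (27/4)/(s - 3)


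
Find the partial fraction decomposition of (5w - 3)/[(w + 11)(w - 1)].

At w=-11: P = (5·(-11) - 3)/(-11 - 1) = 29/6. At w=1: Q = (5·1 - 3)/(1 + 11) = 1/6
Result: (29/6)/(w + 11) + (1/6)/(w - 1)


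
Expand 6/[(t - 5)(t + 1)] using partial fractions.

6/(t - 5)(t + 1) = α/(t - 5) + β/(t + 1). α = 6/(5 + 1) = 1, β = 6/(-1 - 5) = -1
Result: 1/(t - 5) - 1/(t + 1)


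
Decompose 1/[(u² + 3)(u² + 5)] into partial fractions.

Coefficient matching gives P = R = 0, Q = 1/(5-3) = 1/2, S = -Q = -1/2
Result: (1/2)/(u² + 3) - (1/2)/(u² + 5)


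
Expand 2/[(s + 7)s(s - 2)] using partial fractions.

Using cover-up method: α = 2/63, β = -1/7, γ = 1/9
Result: (2/63)/(s + 7) - (1/7)/s + (1/9)/(s - 2)


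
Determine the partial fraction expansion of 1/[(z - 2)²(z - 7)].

Cover-up at z=7: R = 1/(7 - 2)² = 1/25. Cover-up at z=2: Q = 1/(2 - 7) = -1/5. Comparing z² coeff: P = -R = -1/25
Result: (-1/25)/(z - 2) - (1/5)/(z - 2)² + (1/25)/(z - 7)


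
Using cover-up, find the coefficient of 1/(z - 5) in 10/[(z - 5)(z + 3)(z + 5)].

Cover (z - 5), set z=5: 10/[(5 + 3)(5 + 5)] = 1/8


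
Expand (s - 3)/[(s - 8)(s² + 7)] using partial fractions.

At s=8: P = (1·8 - 3)/(8² + 7) = 5/71. Q = -P = -5/71, R = 1 - 8·P = 31/71
Result: (5/71)/(s - 8) - ((5/71)s - 31/71)/(s² + 7)


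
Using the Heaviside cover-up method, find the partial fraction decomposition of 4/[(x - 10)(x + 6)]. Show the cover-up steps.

Cover (x - 10): set x=10, get P = 4/(10 + 6) = 1/4. Cover (x + 6): set x=-6, get Q = 4/(-6 - 10) = -1/4.
Result: (1/4)/(x - 10) - (1/4)/(x + 6)


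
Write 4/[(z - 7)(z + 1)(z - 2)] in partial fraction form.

Using cover-up method: A = 1/10, B = 1/6, C = -4/15
Result: (1/10)/(z - 7) + (1/6)/(z + 1) - (4/15)/(z - 2)


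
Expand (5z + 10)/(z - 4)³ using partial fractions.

(5z + 10) = A(z - 4)² + B(z - 4) + C. At z = 4: C = 5·4 + 10 = 30. Coefficients: A = 0, B = 5
Result: 5/(z - 4)² + 30/(z - 4)³


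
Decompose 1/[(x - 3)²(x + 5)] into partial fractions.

Cover-up at x=-5: C = 1/(-5 - 3)² = 1/64. Cover-up at x=3: B = 1/(3 + 5) = 1/8. Comparing x² coeff: A = -C = -1/64
Result: (-1/64)/(x - 3) + (1/8)/(x - 3)² + (1/64)/(x + 5)


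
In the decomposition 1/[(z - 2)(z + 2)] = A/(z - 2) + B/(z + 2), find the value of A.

Cover-up at z = 2: A = 1/(2 + 2) = 1/4


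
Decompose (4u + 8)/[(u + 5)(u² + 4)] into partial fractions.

At u=-5: P = (4·(-5) + 8)/((-5)² + 4) = -12/29. Q = -P = 12/29, R = 4 - (-5)·P = 56/29
Result: (-12/29)/(u + 5) + ((12/29)u + 56/29)/(u² + 4)


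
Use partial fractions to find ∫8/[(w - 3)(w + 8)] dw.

Decompose: 8/[(w - 3)(w + 8)] = (8/11)/(w - 3) - (8/11)/(w + 8). Integrate each term: (8/11) ln|(w - 3)| - (8/11) ln|(w + 8)| + C


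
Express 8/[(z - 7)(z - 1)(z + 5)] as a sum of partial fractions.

Using cover-up method: α = 1/9, β = -2/9, γ = 1/9
Result: (1/9)/(z - 7) - (2/9)/(z - 1) + (1/9)/(z + 5)


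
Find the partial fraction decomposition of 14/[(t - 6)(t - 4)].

14/(t - 6)(t - 4) = A/(t - 6) + B/(t - 4). A = 14/(6 - 4) = 7, B = 14/(4 - 6) = -7
Result: 7/(t - 6) - 7/(t - 4)


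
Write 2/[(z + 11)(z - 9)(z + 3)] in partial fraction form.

Using cover-up method: α = 1/80, β = 1/120, γ = -1/48
Result: (1/80)/(z + 11) + (1/120)/(z - 9) - (1/48)/(z + 3)


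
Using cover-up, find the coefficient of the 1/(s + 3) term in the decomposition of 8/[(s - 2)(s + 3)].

Cover (s + 3), set s=-3: 8/((s - 2) at s=-3) = 8/(-5) = -8/5


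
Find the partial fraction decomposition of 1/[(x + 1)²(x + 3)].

Cover-up at x=-3: γ = 1/(-3 + 1)² = 1/4. Cover-up at x=-1: β = 1/(-1 + 3) = 1/2. Comparing x² coeff: α = -γ = -1/4
Result: (-1/4)/(x + 1) + (1/2)/(x + 1)² + (1/4)/(x + 3)


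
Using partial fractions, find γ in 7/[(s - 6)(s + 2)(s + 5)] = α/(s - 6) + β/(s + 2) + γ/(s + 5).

Cover-up at s = -5: γ = 7/[(-5 - 6)(-5 + 2)] = 7/[(-11)(-3)] = 7/33


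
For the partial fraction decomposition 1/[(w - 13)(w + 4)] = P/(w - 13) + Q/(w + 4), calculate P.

Cover-up at w = 13: P = 1/(13 + 4) = 1/17


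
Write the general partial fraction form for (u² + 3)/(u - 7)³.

Repeated linear factor (power 3): P/(u - 7) + Q/(u - 7)² + R/(u - 7)³


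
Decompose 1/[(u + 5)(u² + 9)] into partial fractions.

Cover-up at u = -5: A = 1/((-5)² + 9) = 1/34. Then B = -A = -1/34, C = -A·(0 - 5) = 5/34
Result: (1/34)/(u + 5) - ((1/34)u - 5/34)/(u² + 9)


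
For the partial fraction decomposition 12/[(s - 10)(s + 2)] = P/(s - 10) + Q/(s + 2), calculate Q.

Cover-up at s = -2: Q = 12/(-2 - 10) = -12/12 = -1


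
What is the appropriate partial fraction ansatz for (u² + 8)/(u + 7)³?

Repeated linear factor (power 3): α/(u + 7) + β/(u + 7)² + γ/(u + 7)³


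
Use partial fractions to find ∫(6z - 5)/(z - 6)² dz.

Decompose: P = 6, Q = 6·6 - 5 = 31, so (6z - 5)/(z - 6)² = 6/(z - 6) + 31/(z - 6)². Integrate: ∫ P/(z - 6) dz = 6 ln|(z - 6)|; ∫ Q/(z - 6)² dz = -31/(z - 6). Sum: 6 ln|(z - 6)| - 31/(z - 6) + C


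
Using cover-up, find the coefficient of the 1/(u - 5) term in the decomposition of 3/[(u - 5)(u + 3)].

Cover (u - 5), set u=5: 3/((u + 3) at u=5) = 3/(8) = 3/8


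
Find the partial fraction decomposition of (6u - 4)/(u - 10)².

(6u - 4) = A(u - 10) + B. At u = 10: B = 6·10 - 4 = 56. Coeff of u: A = 6
Result: 6/(u - 10) + 56/(u - 10)²


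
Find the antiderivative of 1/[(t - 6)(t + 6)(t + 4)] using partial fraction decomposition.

Cover-up: α = 1/120, β = 1/24, γ = -1/20. Decomposition: (1/120)/(t - 6) + (1/24)/(t + 6) - (1/20)/(t + 4). Integrate each term: (1/120) ln|(t - 6)| + (1/24) ln|(t + 6)| - (1/20) ln|(t + 4)| + C
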